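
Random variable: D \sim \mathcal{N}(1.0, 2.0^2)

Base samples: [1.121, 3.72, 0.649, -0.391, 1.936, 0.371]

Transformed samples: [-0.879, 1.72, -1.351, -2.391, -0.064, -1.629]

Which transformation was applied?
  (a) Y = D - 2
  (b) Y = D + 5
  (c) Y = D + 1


Checking option (a) Y = D - 2:
  D = 1.121 -> Y = -0.879 ✓
  D = 3.72 -> Y = 1.72 ✓
  D = 0.649 -> Y = -1.351 ✓
All samples match this transformation.

(a) D - 2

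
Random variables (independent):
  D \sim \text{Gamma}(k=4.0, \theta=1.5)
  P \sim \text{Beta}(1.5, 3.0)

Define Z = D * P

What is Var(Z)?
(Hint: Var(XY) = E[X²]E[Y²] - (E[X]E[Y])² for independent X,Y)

Var(XY) = E[X²]E[Y²] - (E[X]E[Y])²
E[D] = 6, Var(D) = 9
E[P] = 0.33333333, Var(P) = 0.04040404
E[D²] = 9 + 6² = 45
E[P²] = 0.04040404 + 0.33333333² = 0.15151515
Var(Z) = 45*0.15151515 - (6*0.33333333)²
= 6.8181818 - 4 = 2.8181818

2.8181818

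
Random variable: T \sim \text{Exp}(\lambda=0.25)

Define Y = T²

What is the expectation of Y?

E[T²] = Var(T) + (E[T])² = 16 + 16 = 32

32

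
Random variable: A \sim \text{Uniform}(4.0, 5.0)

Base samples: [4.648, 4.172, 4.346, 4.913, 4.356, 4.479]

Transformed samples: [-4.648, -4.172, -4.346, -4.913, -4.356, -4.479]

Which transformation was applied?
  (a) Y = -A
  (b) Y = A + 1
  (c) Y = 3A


Checking option (a) Y = -A:
  A = 4.648 -> Y = -4.648 ✓
  A = 4.172 -> Y = -4.172 ✓
  A = 4.346 -> Y = -4.346 ✓
All samples match this transformation.

(a) -A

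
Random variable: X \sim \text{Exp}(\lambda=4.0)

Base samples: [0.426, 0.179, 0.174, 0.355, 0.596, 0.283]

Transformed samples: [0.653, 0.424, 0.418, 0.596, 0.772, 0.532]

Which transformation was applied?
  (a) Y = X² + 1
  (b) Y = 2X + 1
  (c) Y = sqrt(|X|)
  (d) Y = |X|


Checking option (c) Y = sqrt(|X|):
  X = 0.426 -> Y = 0.653 ✓
  X = 0.179 -> Y = 0.424 ✓
  X = 0.174 -> Y = 0.418 ✓
All samples match this transformation.

(c) sqrt(|X|)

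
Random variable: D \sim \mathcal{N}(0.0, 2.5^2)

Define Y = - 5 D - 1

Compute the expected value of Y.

For Y = -5D - 1:
E[Y] = -5 * E[D] - 1
E[D] = 0.0 = 0
E[Y] = -5 * 0 - 1 = -1

-1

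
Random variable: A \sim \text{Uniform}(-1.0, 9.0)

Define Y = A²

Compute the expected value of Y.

E[A²] = Var(A) + (E[A])² = 8.3333333 + 16 = 24.333333

24.333333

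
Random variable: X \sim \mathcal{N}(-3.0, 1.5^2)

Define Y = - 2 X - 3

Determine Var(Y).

For Y = aX + b: Var(Y) = a² * Var(X)
Var(X) = 1.5^2 = 2.25
Var(Y) = (-2)² * 2.25 = 4 * 2.25 = 9

9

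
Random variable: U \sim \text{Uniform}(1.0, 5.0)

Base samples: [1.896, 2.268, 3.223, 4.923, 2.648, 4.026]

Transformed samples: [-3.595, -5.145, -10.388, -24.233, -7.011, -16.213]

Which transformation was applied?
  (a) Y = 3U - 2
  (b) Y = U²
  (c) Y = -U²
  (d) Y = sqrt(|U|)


Checking option (c) Y = -U²:
  U = 1.896 -> Y = -3.595 ✓
  U = 2.268 -> Y = -5.145 ✓
  U = 3.223 -> Y = -10.388 ✓
All samples match this transformation.

(c) -U²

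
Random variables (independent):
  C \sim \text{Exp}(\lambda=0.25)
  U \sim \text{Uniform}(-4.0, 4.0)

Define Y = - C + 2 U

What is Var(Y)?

For independent RVs: Var(aX + bY) = a²Var(X) + b²Var(Y)
Var(C) = 16
Var(U) = 5.3333333
Var(Y) = (-1)²*16 + 2²*5.3333333
= 1*16 + 4*5.3333333 = 37.333333

37.333333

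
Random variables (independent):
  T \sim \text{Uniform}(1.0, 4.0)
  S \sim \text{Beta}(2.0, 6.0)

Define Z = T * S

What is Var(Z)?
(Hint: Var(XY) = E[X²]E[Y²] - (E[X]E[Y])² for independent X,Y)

Var(XY) = E[X²]E[Y²] - (E[X]E[Y])²
E[T] = 2.5, Var(T) = 0.75
E[S] = 0.25, Var(S) = 0.020833333
E[T²] = 0.75 + 2.5² = 7
E[S²] = 0.020833333 + 0.25² = 0.083333333
Var(Z) = 7*0.083333333 - (2.5*0.25)²
= 0.58333333 - 0.390625 = 0.19270833

0.19270833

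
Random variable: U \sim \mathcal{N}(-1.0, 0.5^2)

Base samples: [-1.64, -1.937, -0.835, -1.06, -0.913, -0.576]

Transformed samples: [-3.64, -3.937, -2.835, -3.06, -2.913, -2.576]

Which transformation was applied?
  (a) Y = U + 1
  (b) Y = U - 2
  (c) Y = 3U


Checking option (b) Y = U - 2:
  U = -1.64 -> Y = -3.64 ✓
  U = -1.937 -> Y = -3.937 ✓
  U = -0.835 -> Y = -2.835 ✓
All samples match this transformation.

(b) U - 2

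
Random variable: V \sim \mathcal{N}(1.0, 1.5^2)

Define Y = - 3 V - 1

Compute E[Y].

For Y = -3V - 1:
E[Y] = -3 * E[V] - 1
E[V] = 1.0 = 1
E[Y] = -3 * 1 - 1 = -4

-4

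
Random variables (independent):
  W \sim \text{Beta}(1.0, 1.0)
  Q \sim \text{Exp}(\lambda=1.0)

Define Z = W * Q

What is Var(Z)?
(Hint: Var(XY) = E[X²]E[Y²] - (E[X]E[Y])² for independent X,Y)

Var(XY) = E[X²]E[Y²] - (E[X]E[Y])²
E[W] = 0.5, Var(W) = 0.083333333
E[Q] = 1, Var(Q) = 1
E[W²] = 0.083333333 + 0.5² = 0.33333333
E[Q²] = 1 + 1² = 2
Var(Z) = 0.33333333*2 - (0.5*1)²
= 0.66666667 - 0.25 = 0.41666667

0.41666667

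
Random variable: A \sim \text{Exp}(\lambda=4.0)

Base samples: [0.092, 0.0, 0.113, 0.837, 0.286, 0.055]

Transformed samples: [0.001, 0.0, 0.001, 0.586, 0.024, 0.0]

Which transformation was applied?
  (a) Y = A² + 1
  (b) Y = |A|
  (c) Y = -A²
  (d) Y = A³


Checking option (d) Y = A³:
  A = 0.092 -> Y = 0.001 ✓
  A = 0.0 -> Y = 0.0 ✓
  A = 0.113 -> Y = 0.001 ✓
All samples match this transformation.

(d) A³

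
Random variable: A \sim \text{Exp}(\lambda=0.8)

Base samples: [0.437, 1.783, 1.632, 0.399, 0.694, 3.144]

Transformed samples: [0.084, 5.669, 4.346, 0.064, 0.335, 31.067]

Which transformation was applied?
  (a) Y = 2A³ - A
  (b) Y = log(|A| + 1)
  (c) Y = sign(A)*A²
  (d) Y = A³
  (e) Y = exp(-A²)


Checking option (d) Y = A³:
  A = 0.437 -> Y = 0.084 ✓
  A = 1.783 -> Y = 5.669 ✓
  A = 1.632 -> Y = 4.346 ✓
All samples match this transformation.

(d) A³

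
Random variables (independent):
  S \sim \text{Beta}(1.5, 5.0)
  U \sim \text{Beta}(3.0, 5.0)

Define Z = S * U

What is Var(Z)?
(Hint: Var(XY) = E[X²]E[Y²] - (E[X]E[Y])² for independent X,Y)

Var(XY) = E[X²]E[Y²] - (E[X]E[Y])²
E[S] = 0.23076923, Var(S) = 0.023668639
E[U] = 0.375, Var(U) = 0.026041667
E[S²] = 0.023668639 + 0.23076923² = 0.076923077
E[U²] = 0.026041667 + 0.375² = 0.16666667
Var(Z) = 0.076923077*0.16666667 - (0.23076923*0.375)²
= 0.012820513 - 0.0074889053 = 0.0053316075

0.0053316075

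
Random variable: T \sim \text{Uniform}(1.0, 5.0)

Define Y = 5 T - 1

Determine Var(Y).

For Y = aT + b: Var(Y) = a² * Var(T)
Var(T) = (5 - 1)^2/12 = 1.3333333
Var(Y) = 5² * 1.3333333 = 25 * 1.3333333 = 33.333333

33.333333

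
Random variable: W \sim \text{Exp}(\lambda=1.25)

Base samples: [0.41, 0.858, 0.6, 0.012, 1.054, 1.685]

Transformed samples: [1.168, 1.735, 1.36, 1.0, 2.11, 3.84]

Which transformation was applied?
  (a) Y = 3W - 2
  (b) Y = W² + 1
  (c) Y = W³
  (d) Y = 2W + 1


Checking option (b) Y = W² + 1:
  W = 0.41 -> Y = 1.168 ✓
  W = 0.858 -> Y = 1.735 ✓
  W = 0.6 -> Y = 1.36 ✓
All samples match this transformation.

(b) W² + 1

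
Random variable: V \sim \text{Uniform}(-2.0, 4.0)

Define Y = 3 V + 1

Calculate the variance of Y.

For Y = aV + b: Var(Y) = a² * Var(V)
Var(V) = (4 + 2)^2/12 = 3
Var(Y) = 3² * 3 = 9 * 3 = 27

27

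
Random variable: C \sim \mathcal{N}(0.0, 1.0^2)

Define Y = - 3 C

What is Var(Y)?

For Y = aC + b: Var(Y) = a² * Var(C)
Var(C) = 1.0^2 = 1
Var(Y) = (-3)² * 1 = 9 * 1 = 9

9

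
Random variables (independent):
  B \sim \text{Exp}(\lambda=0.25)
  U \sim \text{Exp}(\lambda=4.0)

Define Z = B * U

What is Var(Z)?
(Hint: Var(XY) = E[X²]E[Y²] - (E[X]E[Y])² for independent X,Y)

Var(XY) = E[X²]E[Y²] - (E[X]E[Y])²
E[B] = 4, Var(B) = 16
E[U] = 0.25, Var(U) = 0.0625
E[B²] = 16 + 4² = 32
E[U²] = 0.0625 + 0.25² = 0.125
Var(Z) = 32*0.125 - (4*0.25)²
= 4 - 1 = 3

3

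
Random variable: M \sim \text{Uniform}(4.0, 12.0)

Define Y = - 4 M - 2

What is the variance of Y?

For Y = aM + b: Var(Y) = a² * Var(M)
Var(M) = (12 - 4)^2/12 = 5.3333333
Var(Y) = (-4)² * 5.3333333 = 16 * 5.3333333 = 85.333333

85.333333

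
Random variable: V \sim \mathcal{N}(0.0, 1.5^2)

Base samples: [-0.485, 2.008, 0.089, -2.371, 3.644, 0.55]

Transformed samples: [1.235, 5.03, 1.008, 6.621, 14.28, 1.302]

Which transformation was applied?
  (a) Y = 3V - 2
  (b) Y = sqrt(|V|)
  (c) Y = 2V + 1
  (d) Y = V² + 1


Checking option (d) Y = V² + 1:
  V = -0.485 -> Y = 1.235 ✓
  V = 2.008 -> Y = 5.03 ✓
  V = 0.089 -> Y = 1.008 ✓
All samples match this transformation.

(d) V² + 1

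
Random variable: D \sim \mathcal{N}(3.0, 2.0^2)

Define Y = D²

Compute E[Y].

E[D²] = Var(D) + (E[D])² = 4 + 9 = 13

13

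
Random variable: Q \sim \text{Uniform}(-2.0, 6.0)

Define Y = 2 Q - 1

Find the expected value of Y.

For Y = 2Q - 1:
E[Y] = 2 * E[Q] - 1
E[Q] = (-2 + 6)/2 = 2
E[Y] = 2 * 2 - 1 = 3

3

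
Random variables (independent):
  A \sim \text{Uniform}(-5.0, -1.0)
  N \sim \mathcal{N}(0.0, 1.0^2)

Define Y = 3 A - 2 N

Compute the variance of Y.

For independent RVs: Var(aX + bY) = a²Var(X) + b²Var(Y)
Var(A) = 1.3333333
Var(N) = 1
Var(Y) = 3²*1.3333333 + (-2)²*1
= 9*1.3333333 + 4*1 = 16

16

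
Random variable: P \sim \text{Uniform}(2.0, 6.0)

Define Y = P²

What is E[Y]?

E[P²] = Var(P) + (E[P])² = 1.3333333 + 16 = 17.333333

17.333333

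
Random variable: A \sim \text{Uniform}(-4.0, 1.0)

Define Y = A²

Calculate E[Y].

E[A²] = Var(A) + (E[A])² = 2.0833333 + 2.25 = 4.3333333

4.3333333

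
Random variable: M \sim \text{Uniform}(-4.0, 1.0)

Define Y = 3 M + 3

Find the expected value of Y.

For Y = 3M + 3:
E[Y] = 3 * E[M] + 3
E[M] = (-4 + 1)/2 = -1.5
E[Y] = 3 * (-1.5) + 3 = -1.5

-1.5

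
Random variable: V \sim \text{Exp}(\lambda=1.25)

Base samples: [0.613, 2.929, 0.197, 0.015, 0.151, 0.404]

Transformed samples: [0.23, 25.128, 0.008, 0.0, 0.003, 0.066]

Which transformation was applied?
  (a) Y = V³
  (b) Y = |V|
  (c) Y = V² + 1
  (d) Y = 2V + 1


Checking option (a) Y = V³:
  V = 0.613 -> Y = 0.23 ✓
  V = 2.929 -> Y = 25.128 ✓
  V = 0.197 -> Y = 0.008 ✓
All samples match this transformation.

(a) V³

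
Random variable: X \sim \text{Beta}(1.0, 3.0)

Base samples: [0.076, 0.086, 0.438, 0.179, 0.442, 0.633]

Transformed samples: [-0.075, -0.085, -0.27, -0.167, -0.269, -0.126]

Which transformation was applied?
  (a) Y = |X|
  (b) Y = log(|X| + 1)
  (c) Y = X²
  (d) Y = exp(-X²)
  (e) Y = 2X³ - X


Checking option (e) Y = 2X³ - X:
  X = 0.076 -> Y = -0.075 ✓
  X = 0.086 -> Y = -0.085 ✓
  X = 0.438 -> Y = -0.27 ✓
All samples match this transformation.

(e) 2X³ - X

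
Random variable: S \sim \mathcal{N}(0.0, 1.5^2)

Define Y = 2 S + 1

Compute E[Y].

For Y = 2S + 1:
E[Y] = 2 * E[S] + 1
E[S] = 0.0 = 0
E[Y] = 2 * 0 + 1 = 1

1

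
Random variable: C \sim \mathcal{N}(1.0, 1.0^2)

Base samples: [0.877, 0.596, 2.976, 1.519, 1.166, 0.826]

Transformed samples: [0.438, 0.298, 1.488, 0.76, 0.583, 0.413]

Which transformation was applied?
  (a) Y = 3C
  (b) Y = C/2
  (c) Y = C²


Checking option (b) Y = C/2:
  C = 0.877 -> Y = 0.438 ✓
  C = 0.596 -> Y = 0.298 ✓
  C = 2.976 -> Y = 1.488 ✓
All samples match this transformation.

(b) C/2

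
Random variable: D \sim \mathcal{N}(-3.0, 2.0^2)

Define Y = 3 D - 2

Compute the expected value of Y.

For Y = 3D - 2:
E[Y] = 3 * E[D] - 2
E[D] = -3.0 = -3
E[Y] = 3 * (-3) - 2 = -11

-11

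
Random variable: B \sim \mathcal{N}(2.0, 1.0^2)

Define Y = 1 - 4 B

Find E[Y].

For Y = -4B + 1:
E[Y] = -4 * E[B] + 1
E[B] = 2.0 = 2
E[Y] = -4 * 2 + 1 = -7

-7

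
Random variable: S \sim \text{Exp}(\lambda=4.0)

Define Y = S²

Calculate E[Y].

Using E[X²] = Var(X) + (E[X])²:
E[S] = 0.25
Var(S) = 1/4.0^2 = 0.0625
E[S²] = 0.0625 + 0.25² = 0.0625 + 0.0625 = 0.125

0.125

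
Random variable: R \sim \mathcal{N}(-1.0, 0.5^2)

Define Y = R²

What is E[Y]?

E[R²] = Var(R) + (E[R])² = 0.25 + 1 = 1.25

1.25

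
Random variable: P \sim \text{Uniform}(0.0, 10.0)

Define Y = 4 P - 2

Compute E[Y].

For Y = 4P - 2:
E[Y] = 4 * E[P] - 2
E[P] = (0 + 10)/2 = 5
E[Y] = 4 * 5 - 2 = 18

18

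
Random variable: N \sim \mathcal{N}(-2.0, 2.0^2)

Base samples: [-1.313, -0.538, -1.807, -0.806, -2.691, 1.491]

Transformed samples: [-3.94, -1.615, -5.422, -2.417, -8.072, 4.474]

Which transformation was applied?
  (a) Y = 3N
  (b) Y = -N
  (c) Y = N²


Checking option (a) Y = 3N:
  N = -1.313 -> Y = -3.94 ✓
  N = -0.538 -> Y = -1.615 ✓
  N = -1.807 -> Y = -5.422 ✓
All samples match this transformation.

(a) 3N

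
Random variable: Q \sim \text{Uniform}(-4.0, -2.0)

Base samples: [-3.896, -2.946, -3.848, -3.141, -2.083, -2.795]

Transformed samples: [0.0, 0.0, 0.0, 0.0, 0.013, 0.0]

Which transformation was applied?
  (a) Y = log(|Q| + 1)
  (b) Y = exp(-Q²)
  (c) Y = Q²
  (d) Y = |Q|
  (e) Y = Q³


Checking option (b) Y = exp(-Q²):
  Q = -3.896 -> Y = 0.0 ✓
  Q = -2.946 -> Y = 0.0 ✓
  Q = -3.848 -> Y = 0.0 ✓
All samples match this transformation.

(b) exp(-Q²)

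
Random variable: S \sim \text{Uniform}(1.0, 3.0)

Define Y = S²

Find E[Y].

E[S²] = Var(S) + (E[S])² = 0.33333333 + 4 = 4.3333333

4.3333333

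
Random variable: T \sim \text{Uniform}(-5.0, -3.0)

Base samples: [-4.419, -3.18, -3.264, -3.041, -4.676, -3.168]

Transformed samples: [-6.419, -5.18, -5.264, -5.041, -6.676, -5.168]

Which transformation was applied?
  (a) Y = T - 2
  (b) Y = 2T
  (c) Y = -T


Checking option (a) Y = T - 2:
  T = -4.419 -> Y = -6.419 ✓
  T = -3.18 -> Y = -5.18 ✓
  T = -3.264 -> Y = -5.264 ✓
All samples match this transformation.

(a) T - 2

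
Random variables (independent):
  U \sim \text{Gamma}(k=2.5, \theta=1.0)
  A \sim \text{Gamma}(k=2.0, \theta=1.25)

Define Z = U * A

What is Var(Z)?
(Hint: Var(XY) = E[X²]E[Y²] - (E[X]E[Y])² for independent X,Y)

Var(XY) = E[X²]E[Y²] - (E[X]E[Y])²
E[U] = 2.5, Var(U) = 2.5
E[A] = 2.5, Var(A) = 3.125
E[U²] = 2.5 + 2.5² = 8.75
E[A²] = 3.125 + 2.5² = 9.375
Var(Z) = 8.75*9.375 - (2.5*2.5)²
= 82.03125 - 39.0625 = 42.96875

42.96875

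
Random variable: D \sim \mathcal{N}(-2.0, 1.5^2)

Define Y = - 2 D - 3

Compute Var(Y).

For Y = aD + b: Var(Y) = a² * Var(D)
Var(D) = 1.5^2 = 2.25
Var(Y) = (-2)² * 2.25 = 4 * 2.25 = 9

9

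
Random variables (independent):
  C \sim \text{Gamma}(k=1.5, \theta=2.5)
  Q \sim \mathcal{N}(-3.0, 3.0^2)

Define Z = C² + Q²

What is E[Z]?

E[Z] = E[C²] + E[Q²]
E[C²] = Var(C) + E[C]² = 9.375 + 14.0625 = 23.4375
E[Q²] = Var(Q) + E[Q]² = 9 + 9 = 18
E[Z] = 23.4375 + 18 = 41.4375

41.4375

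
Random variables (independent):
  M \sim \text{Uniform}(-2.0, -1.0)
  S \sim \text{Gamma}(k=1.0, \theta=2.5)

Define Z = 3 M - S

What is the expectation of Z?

E[Z] = 3*E[M] - 1*E[S]
E[M] = -1.5
E[S] = 2.5
E[Z] = 3*(-1.5) - 1*2.5 = -7

-7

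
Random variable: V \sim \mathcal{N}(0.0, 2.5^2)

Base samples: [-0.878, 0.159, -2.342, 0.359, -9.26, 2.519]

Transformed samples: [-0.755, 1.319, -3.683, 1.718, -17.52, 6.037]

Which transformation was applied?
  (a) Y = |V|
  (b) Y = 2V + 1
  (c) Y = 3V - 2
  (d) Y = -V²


Checking option (b) Y = 2V + 1:
  V = -0.878 -> Y = -0.755 ✓
  V = 0.159 -> Y = 1.319 ✓
  V = -2.342 -> Y = -3.683 ✓
All samples match this transformation.

(b) 2V + 1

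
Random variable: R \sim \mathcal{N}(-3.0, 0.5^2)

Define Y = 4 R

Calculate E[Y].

For Y = 4R:
E[Y] = 4 * E[R]
E[R] = -3.0 = -3
E[Y] = 4 * (-3) = -12

-12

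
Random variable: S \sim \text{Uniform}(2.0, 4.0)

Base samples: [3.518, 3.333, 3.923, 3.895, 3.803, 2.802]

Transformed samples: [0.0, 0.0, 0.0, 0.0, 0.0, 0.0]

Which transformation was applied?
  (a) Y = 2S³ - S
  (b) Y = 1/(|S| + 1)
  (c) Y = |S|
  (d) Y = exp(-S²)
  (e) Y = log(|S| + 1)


Checking option (d) Y = exp(-S²):
  S = 3.518 -> Y = 0.0 ✓
  S = 3.333 -> Y = 0.0 ✓
  S = 3.923 -> Y = 0.0 ✓
All samples match this transformation.

(d) exp(-S²)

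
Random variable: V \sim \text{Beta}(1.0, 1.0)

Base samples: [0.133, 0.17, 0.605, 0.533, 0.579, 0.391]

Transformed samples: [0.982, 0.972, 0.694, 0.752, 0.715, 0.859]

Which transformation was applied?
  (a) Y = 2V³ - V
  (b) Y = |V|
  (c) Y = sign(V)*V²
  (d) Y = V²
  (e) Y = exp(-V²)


Checking option (e) Y = exp(-V²):
  V = 0.133 -> Y = 0.982 ✓
  V = 0.17 -> Y = 0.972 ✓
  V = 0.605 -> Y = 0.694 ✓
All samples match this transformation.

(e) exp(-V²)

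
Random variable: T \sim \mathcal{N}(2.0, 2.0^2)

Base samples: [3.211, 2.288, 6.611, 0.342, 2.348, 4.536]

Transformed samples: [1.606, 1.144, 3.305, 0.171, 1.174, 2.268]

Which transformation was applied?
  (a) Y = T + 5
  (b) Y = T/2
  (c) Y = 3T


Checking option (b) Y = T/2:
  T = 3.211 -> Y = 1.606 ✓
  T = 2.288 -> Y = 1.144 ✓
  T = 6.611 -> Y = 3.305 ✓
All samples match this transformation.

(b) T/2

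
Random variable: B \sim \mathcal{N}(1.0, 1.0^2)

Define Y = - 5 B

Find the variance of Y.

For Y = aB + b: Var(Y) = a² * Var(B)
Var(B) = 1.0^2 = 1
Var(Y) = (-5)² * 1 = 25 * 1 = 25

25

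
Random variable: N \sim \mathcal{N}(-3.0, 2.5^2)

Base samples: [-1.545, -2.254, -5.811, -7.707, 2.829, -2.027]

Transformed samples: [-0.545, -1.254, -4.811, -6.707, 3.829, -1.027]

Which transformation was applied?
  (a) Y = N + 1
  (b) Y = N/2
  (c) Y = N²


Checking option (a) Y = N + 1:
  N = -1.545 -> Y = -0.545 ✓
  N = -2.254 -> Y = -1.254 ✓
  N = -5.811 -> Y = -4.811 ✓
All samples match this transformation.

(a) N + 1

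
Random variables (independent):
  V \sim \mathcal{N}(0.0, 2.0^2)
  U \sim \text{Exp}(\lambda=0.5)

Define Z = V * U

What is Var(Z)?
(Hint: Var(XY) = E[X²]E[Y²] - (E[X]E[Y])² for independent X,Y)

Var(XY) = E[X²]E[Y²] - (E[X]E[Y])²
E[V] = 0, Var(V) = 4
E[U] = 2, Var(U) = 4
E[V²] = 4 + 0² = 4
E[U²] = 4 + 2² = 8
Var(Z) = 4*8 - (0*2)²
= 32 - 0 = 32

32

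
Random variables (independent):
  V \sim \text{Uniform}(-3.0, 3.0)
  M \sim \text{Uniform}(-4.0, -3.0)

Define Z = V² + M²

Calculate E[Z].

E[Z] = E[V²] + E[M²]
E[V²] = Var(V) + E[V]² = 3 + 0 = 3
E[M²] = Var(M) + E[M]² = 0.083333333 + 12.25 = 12.333333
E[Z] = 3 + 12.333333 = 15.333333

15.333333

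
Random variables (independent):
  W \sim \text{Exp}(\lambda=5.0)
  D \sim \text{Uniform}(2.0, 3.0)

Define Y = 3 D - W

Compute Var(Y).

For independent RVs: Var(aX + bY) = a²Var(X) + b²Var(Y)
Var(W) = 0.04
Var(D) = 0.083333333
Var(Y) = (-1)²*0.04 + 3²*0.083333333
= 1*0.04 + 9*0.083333333 = 0.79

0.79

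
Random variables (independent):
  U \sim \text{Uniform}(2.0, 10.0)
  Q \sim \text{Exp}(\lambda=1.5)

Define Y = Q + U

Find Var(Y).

For independent RVs: Var(aX + bY) = a²Var(X) + b²Var(Y)
Var(U) = 5.3333333
Var(Q) = 0.44444444
Var(Y) = 1²*5.3333333 + 1²*0.44444444
= 1*5.3333333 + 1*0.44444444 = 5.7777778

5.7777778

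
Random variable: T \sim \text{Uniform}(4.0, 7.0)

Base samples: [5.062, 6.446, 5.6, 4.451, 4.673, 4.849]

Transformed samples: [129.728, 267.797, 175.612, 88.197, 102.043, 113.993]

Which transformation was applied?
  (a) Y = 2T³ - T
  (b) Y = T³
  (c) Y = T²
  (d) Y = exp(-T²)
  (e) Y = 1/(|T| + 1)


Checking option (b) Y = T³:
  T = 5.062 -> Y = 129.728 ✓
  T = 6.446 -> Y = 267.797 ✓
  T = 5.6 -> Y = 175.612 ✓
All samples match this transformation.

(b) T³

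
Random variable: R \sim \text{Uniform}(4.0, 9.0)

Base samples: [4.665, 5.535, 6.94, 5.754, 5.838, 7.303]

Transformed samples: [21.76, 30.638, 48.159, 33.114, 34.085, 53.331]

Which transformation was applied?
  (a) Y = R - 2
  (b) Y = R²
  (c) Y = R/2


Checking option (b) Y = R²:
  R = 4.665 -> Y = 21.76 ✓
  R = 5.535 -> Y = 30.638 ✓
  R = 6.94 -> Y = 48.159 ✓
All samples match this transformation.

(b) R²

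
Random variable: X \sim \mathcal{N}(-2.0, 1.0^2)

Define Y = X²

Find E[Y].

Using E[X²] = Var(X) + (E[X])²:
E[X] = -2
Var(X) = 1.0^2 = 1
E[X²] = 1 + (-2)² = 1 + 4 = 5

5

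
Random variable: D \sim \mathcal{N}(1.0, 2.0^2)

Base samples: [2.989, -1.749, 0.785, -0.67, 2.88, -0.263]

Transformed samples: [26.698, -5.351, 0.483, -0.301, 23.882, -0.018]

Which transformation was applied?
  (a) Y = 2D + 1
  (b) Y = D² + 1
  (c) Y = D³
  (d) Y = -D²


Checking option (c) Y = D³:
  D = 2.989 -> Y = 26.698 ✓
  D = -1.749 -> Y = -5.351 ✓
  D = 0.785 -> Y = 0.483 ✓
All samples match this transformation.

(c) D³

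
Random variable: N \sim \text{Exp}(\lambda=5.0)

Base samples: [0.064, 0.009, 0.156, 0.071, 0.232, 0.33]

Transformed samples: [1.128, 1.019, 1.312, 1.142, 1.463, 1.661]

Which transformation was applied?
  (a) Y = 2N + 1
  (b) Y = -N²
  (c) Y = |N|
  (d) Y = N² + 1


Checking option (a) Y = 2N + 1:
  N = 0.064 -> Y = 1.128 ✓
  N = 0.009 -> Y = 1.019 ✓
  N = 0.156 -> Y = 1.312 ✓
All samples match this transformation.

(a) 2N + 1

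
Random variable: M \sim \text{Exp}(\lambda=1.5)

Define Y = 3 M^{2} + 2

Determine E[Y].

E[Y] = 3*E[M²] + 2
E[M] = 0.66666667
E[M²] = Var(M) + (E[M])² = 0.44444444 + 0.44444444 = 0.88888889
E[Y] = 3*0.88888889 + 2 = 4.6666667

4.6666667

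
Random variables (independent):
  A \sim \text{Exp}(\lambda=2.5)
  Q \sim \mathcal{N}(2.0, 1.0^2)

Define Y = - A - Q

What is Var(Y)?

For independent RVs: Var(aX + bY) = a²Var(X) + b²Var(Y)
Var(A) = 0.16
Var(Q) = 1
Var(Y) = (-1)²*0.16 + (-1)²*1
= 1*0.16 + 1*1 = 1.16

1.16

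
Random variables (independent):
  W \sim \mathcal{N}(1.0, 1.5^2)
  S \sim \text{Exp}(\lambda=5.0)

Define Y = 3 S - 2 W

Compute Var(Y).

For independent RVs: Var(aX + bY) = a²Var(X) + b²Var(Y)
Var(W) = 2.25
Var(S) = 0.04
Var(Y) = (-2)²*2.25 + 3²*0.04
= 4*2.25 + 9*0.04 = 9.36

9.36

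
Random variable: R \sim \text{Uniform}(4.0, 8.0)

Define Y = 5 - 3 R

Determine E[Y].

For Y = -3R + 5:
E[Y] = -3 * E[R] + 5
E[R] = (4 + 8)/2 = 6
E[Y] = -3 * 6 + 5 = -13

-13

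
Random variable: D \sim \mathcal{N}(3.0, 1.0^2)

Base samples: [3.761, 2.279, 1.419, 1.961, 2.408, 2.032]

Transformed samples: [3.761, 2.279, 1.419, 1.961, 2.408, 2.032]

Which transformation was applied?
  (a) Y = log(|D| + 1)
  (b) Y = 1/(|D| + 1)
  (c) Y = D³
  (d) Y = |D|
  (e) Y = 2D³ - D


Checking option (d) Y = |D|:
  D = 3.761 -> Y = 3.761 ✓
  D = 2.279 -> Y = 2.279 ✓
  D = 1.419 -> Y = 1.419 ✓
All samples match this transformation.

(d) |D|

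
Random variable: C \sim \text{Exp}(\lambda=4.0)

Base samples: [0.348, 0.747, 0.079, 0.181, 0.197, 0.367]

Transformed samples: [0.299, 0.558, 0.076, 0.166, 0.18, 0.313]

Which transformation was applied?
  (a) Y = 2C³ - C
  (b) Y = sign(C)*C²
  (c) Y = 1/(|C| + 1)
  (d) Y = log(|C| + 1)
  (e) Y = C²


Checking option (d) Y = log(|C| + 1):
  C = 0.348 -> Y = 0.299 ✓
  C = 0.747 -> Y = 0.558 ✓
  C = 0.079 -> Y = 0.076 ✓
All samples match this transformation.

(d) log(|C| + 1)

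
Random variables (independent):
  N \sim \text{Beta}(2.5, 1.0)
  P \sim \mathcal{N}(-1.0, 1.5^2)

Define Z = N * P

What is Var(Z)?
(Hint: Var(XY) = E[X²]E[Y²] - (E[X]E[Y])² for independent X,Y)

Var(XY) = E[X²]E[Y²] - (E[X]E[Y])²
E[N] = 0.71428571, Var(N) = 0.045351474
E[P] = -1, Var(P) = 2.25
E[N²] = 0.045351474 + 0.71428571² = 0.55555556
E[P²] = 2.25 + (-1)² = 3.25
Var(Z) = 0.55555556*3.25 - (0.71428571*(-1))²
= 1.8055556 - 0.51020408 = 1.2953515

1.2953515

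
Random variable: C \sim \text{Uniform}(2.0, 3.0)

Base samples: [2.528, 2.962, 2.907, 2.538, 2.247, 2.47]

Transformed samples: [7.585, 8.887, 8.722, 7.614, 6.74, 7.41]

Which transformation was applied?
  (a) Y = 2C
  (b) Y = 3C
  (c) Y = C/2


Checking option (b) Y = 3C:
  C = 2.528 -> Y = 7.585 ✓
  C = 2.962 -> Y = 8.887 ✓
  C = 2.907 -> Y = 8.722 ✓
All samples match this transformation.

(b) 3C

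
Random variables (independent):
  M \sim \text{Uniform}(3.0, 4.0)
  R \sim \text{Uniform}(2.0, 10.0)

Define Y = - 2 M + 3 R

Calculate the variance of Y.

For independent RVs: Var(aX + bY) = a²Var(X) + b²Var(Y)
Var(M) = 0.083333333
Var(R) = 5.3333333
Var(Y) = (-2)²*0.083333333 + 3²*5.3333333
= 4*0.083333333 + 9*5.3333333 = 48.333333

48.333333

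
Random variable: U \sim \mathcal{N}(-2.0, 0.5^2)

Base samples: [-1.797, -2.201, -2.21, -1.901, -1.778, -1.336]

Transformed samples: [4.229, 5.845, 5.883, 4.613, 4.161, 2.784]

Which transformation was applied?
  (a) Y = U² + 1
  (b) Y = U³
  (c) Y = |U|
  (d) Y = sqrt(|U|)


Checking option (a) Y = U² + 1:
  U = -1.797 -> Y = 4.229 ✓
  U = -2.201 -> Y = 5.845 ✓
  U = -2.21 -> Y = 5.883 ✓
All samples match this transformation.

(a) U² + 1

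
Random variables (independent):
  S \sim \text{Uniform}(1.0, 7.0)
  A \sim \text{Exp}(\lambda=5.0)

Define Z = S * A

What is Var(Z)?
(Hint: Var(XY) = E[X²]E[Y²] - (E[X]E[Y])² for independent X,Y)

Var(XY) = E[X²]E[Y²] - (E[X]E[Y])²
E[S] = 4, Var(S) = 3
E[A] = 0.2, Var(A) = 0.04
E[S²] = 3 + 4² = 19
E[A²] = 0.04 + 0.2² = 0.08
Var(Z) = 19*0.08 - (4*0.2)²
= 1.52 - 0.64 = 0.88

0.88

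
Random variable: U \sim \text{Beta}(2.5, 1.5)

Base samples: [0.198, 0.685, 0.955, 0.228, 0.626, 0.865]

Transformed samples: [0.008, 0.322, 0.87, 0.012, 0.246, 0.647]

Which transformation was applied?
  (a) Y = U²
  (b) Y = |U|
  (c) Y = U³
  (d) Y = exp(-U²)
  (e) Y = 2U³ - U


Checking option (c) Y = U³:
  U = 0.198 -> Y = 0.008 ✓
  U = 0.685 -> Y = 0.322 ✓
  U = 0.955 -> Y = 0.87 ✓
All samples match this transformation.

(c) U³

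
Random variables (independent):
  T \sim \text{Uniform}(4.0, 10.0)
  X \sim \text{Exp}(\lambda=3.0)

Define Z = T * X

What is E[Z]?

For independent RVs: E[XY] = E[X]*E[Y]
E[T] = 7
E[X] = 0.33333333
E[Z] = 7 * 0.33333333 = 2.3333333

2.3333333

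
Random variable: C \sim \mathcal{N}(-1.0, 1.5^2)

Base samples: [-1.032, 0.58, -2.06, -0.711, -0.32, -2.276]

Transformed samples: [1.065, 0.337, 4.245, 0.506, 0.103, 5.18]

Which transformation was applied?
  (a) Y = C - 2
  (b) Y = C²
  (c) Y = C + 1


Checking option (b) Y = C²:
  C = -1.032 -> Y = 1.065 ✓
  C = 0.58 -> Y = 0.337 ✓
  C = -2.06 -> Y = 4.245 ✓
All samples match this transformation.

(b) C²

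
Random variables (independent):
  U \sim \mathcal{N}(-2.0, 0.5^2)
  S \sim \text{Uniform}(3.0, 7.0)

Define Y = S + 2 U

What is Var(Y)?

For independent RVs: Var(aX + bY) = a²Var(X) + b²Var(Y)
Var(U) = 0.25
Var(S) = 1.3333333
Var(Y) = 2²*0.25 + 1²*1.3333333
= 4*0.25 + 1*1.3333333 = 2.3333333

2.3333333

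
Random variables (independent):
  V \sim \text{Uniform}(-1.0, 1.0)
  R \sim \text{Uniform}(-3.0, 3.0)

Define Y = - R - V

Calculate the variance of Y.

For independent RVs: Var(aX + bY) = a²Var(X) + b²Var(Y)
Var(V) = 0.33333333
Var(R) = 3
Var(Y) = (-1)²*0.33333333 + (-1)²*3
= 1*0.33333333 + 1*3 = 3.3333333

3.3333333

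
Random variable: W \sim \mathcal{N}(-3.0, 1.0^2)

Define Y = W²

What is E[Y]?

E[W²] = Var(W) + (E[W])² = 1 + 9 = 10

10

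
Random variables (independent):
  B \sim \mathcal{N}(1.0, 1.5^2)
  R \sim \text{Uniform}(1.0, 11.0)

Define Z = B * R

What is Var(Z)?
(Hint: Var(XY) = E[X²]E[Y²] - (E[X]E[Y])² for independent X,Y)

Var(XY) = E[X²]E[Y²] - (E[X]E[Y])²
E[B] = 1, Var(B) = 2.25
E[R] = 6, Var(R) = 8.3333333
E[B²] = 2.25 + 1² = 3.25
E[R²] = 8.3333333 + 6² = 44.333333
Var(Z) = 3.25*44.333333 - (1*6)²
= 144.08333 - 36 = 108.08333

108.08333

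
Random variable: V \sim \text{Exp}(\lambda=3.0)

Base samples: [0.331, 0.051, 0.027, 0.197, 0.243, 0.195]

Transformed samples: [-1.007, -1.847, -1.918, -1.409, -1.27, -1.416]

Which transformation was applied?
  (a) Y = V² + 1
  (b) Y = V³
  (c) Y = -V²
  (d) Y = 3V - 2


Checking option (d) Y = 3V - 2:
  V = 0.331 -> Y = -1.007 ✓
  V = 0.051 -> Y = -1.847 ✓
  V = 0.027 -> Y = -1.918 ✓
All samples match this transformation.

(d) 3V - 2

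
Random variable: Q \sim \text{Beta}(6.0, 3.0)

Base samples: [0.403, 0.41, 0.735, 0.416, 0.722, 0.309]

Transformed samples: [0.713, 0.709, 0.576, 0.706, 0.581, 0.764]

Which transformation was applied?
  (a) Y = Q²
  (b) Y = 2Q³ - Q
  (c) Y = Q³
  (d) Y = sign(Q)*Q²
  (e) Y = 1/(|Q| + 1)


Checking option (e) Y = 1/(|Q| + 1):
  Q = 0.403 -> Y = 0.713 ✓
  Q = 0.41 -> Y = 0.709 ✓
  Q = 0.735 -> Y = 0.576 ✓
All samples match this transformation.

(e) 1/(|Q| + 1)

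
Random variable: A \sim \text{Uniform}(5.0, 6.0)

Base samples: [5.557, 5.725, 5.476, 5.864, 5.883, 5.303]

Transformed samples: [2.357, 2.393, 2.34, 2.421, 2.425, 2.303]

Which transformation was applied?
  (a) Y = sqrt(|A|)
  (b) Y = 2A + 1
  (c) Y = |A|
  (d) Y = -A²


Checking option (a) Y = sqrt(|A|):
  A = 5.557 -> Y = 2.357 ✓
  A = 5.725 -> Y = 2.393 ✓
  A = 5.476 -> Y = 2.34 ✓
All samples match this transformation.

(a) sqrt(|A|)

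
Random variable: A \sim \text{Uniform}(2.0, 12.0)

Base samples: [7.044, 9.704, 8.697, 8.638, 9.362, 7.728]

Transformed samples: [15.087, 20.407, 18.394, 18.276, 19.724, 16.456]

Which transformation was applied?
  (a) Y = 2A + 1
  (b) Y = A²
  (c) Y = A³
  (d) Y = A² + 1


Checking option (a) Y = 2A + 1:
  A = 7.044 -> Y = 15.087 ✓
  A = 9.704 -> Y = 20.407 ✓
  A = 8.697 -> Y = 18.394 ✓
All samples match this transformation.

(a) 2A + 1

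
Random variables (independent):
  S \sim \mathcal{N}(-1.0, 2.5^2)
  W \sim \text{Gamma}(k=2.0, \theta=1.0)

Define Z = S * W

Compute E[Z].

For independent RVs: E[XY] = E[X]*E[Y]
E[S] = -1
E[W] = 2
E[Z] = -1 * 2 = -2

-2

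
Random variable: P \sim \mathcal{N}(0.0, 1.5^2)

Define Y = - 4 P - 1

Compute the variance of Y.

For Y = aP + b: Var(Y) = a² * Var(P)
Var(P) = 1.5^2 = 2.25
Var(Y) = (-4)² * 2.25 = 16 * 2.25 = 36

36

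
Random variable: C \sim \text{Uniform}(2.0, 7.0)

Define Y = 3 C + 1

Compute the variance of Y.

For Y = aC + b: Var(Y) = a² * Var(C)
Var(C) = (7 - 2)^2/12 = 2.0833333
Var(Y) = 3² * 2.0833333 = 9 * 2.0833333 = 18.75

18.75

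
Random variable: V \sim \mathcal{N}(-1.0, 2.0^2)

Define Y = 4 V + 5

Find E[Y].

For Y = 4V + 5:
E[Y] = 4 * E[V] + 5
E[V] = -1.0 = -1
E[Y] = 4 * (-1) + 5 = 1

1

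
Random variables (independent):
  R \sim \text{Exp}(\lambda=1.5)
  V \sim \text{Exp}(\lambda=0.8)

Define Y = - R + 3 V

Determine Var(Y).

For independent RVs: Var(aX + bY) = a²Var(X) + b²Var(Y)
Var(R) = 0.44444444
Var(V) = 1.5625
Var(Y) = (-1)²*0.44444444 + 3²*1.5625
= 1*0.44444444 + 9*1.5625 = 14.506944

14.506944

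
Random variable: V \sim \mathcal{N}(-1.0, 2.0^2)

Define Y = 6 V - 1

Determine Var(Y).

For Y = aV + b: Var(Y) = a² * Var(V)
Var(V) = 2.0^2 = 4
Var(Y) = 6² * 4 = 36 * 4 = 144

144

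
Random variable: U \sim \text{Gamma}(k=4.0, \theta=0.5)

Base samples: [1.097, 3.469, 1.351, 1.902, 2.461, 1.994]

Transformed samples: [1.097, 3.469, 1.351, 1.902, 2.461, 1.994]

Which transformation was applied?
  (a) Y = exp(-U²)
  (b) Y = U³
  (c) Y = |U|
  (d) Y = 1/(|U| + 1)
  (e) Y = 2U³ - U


Checking option (c) Y = |U|:
  U = 1.097 -> Y = 1.097 ✓
  U = 3.469 -> Y = 3.469 ✓
  U = 1.351 -> Y = 1.351 ✓
All samples match this transformation.

(c) |U|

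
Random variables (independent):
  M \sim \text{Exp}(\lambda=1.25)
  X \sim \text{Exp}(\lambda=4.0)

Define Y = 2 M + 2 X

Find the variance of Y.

For independent RVs: Var(aX + bY) = a²Var(X) + b²Var(Y)
Var(M) = 0.64
Var(X) = 0.0625
Var(Y) = 2²*0.64 + 2²*0.0625
= 4*0.64 + 4*0.0625 = 2.81

2.81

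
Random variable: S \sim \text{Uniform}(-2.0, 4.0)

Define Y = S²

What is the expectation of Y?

Using E[X²] = Var(X) + (E[X])²:
E[S] = 1
Var(S) = (4 + 2)^2/12 = 3
E[S²] = 3 + 1² = 3 + 1 = 4

4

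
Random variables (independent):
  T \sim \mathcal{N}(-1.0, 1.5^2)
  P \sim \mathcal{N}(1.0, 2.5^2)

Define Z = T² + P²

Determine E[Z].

E[Z] = E[T²] + E[P²]
E[T²] = Var(T) + E[T]² = 2.25 + 1 = 3.25
E[P²] = Var(P) + E[P]² = 6.25 + 1 = 7.25
E[Z] = 3.25 + 7.25 = 10.5

10.5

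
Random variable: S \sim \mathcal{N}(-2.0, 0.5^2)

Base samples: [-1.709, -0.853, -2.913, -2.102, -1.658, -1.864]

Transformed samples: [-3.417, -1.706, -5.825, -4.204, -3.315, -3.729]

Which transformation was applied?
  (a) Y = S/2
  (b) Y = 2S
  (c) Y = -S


Checking option (b) Y = 2S:
  S = -1.709 -> Y = -3.417 ✓
  S = -0.853 -> Y = -1.706 ✓
  S = -2.913 -> Y = -5.825 ✓
All samples match this transformation.

(b) 2S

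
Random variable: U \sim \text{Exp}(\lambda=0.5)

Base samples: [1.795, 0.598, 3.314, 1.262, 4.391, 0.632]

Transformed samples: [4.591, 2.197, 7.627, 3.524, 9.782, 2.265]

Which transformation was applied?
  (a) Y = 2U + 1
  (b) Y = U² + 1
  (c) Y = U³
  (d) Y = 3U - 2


Checking option (a) Y = 2U + 1:
  U = 1.795 -> Y = 4.591 ✓
  U = 0.598 -> Y = 2.197 ✓
  U = 3.314 -> Y = 7.627 ✓
All samples match this transformation.

(a) 2U + 1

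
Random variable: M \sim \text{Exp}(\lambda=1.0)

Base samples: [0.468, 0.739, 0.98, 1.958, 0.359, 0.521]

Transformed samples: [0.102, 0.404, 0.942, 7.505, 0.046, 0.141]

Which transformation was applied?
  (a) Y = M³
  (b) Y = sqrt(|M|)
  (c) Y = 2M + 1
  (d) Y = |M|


Checking option (a) Y = M³:
  M = 0.468 -> Y = 0.102 ✓
  M = 0.739 -> Y = 0.404 ✓
  M = 0.98 -> Y = 0.942 ✓
All samples match this transformation.

(a) M³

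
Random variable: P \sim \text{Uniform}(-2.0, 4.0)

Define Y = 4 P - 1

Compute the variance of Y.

For Y = aP + b: Var(Y) = a² * Var(P)
Var(P) = (4 + 2)^2/12 = 3
Var(Y) = 4² * 3 = 16 * 3 = 48

48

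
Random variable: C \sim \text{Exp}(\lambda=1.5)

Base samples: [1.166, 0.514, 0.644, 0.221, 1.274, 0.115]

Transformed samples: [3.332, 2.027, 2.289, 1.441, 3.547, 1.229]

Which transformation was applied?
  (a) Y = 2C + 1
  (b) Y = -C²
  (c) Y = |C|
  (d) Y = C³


Checking option (a) Y = 2C + 1:
  C = 1.166 -> Y = 3.332 ✓
  C = 0.514 -> Y = 2.027 ✓
  C = 0.644 -> Y = 2.289 ✓
All samples match this transformation.

(a) 2C + 1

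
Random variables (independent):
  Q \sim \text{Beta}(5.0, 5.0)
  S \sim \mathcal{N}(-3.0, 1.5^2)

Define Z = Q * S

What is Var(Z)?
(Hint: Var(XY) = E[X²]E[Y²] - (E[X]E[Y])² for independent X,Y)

Var(XY) = E[X²]E[Y²] - (E[X]E[Y])²
E[Q] = 0.5, Var(Q) = 0.022727273
E[S] = -3, Var(S) = 2.25
E[Q²] = 0.022727273 + 0.5² = 0.27272727
E[S²] = 2.25 + (-3)² = 11.25
Var(Z) = 0.27272727*11.25 - (0.5*(-3))²
= 3.0681818 - 2.25 = 0.81818182

0.81818182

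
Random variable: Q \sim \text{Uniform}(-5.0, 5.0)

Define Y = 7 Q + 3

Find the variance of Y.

For Y = aQ + b: Var(Y) = a² * Var(Q)
Var(Q) = (5 + 5)^2/12 = 8.3333333
Var(Y) = 7² * 8.3333333 = 49 * 8.3333333 = 408.33333

408.33333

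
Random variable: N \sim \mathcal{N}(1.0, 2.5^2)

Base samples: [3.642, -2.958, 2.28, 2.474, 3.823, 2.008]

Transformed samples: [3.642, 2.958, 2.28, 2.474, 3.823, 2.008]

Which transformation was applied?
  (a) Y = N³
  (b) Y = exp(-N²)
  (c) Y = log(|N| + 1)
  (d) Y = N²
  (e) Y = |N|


Checking option (e) Y = |N|:
  N = 3.642 -> Y = 3.642 ✓
  N = -2.958 -> Y = 2.958 ✓
  N = 2.28 -> Y = 2.28 ✓
All samples match this transformation.

(e) |N|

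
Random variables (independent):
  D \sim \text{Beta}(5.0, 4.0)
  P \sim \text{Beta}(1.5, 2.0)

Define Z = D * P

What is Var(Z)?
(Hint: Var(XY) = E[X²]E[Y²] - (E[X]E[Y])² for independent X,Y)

Var(XY) = E[X²]E[Y²] - (E[X]E[Y])²
E[D] = 0.55555556, Var(D) = 0.024691358
E[P] = 0.42857143, Var(P) = 0.054421769
E[D²] = 0.024691358 + 0.55555556² = 0.33333333
E[P²] = 0.054421769 + 0.42857143² = 0.23809524
Var(Z) = 0.33333333*0.23809524 - (0.55555556*0.42857143)²
= 0.079365079 - 0.056689342 = 0.022675737

0.022675737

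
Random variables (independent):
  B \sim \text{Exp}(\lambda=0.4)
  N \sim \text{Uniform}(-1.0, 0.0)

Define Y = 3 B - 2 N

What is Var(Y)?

For independent RVs: Var(aX + bY) = a²Var(X) + b²Var(Y)
Var(B) = 6.25
Var(N) = 0.083333333
Var(Y) = 3²*6.25 + (-2)²*0.083333333
= 9*6.25 + 4*0.083333333 = 56.583333

56.583333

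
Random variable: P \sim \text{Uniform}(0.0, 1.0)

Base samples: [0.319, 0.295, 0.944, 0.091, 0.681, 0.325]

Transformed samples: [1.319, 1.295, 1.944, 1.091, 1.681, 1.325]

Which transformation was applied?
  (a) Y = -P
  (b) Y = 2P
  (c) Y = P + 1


Checking option (c) Y = P + 1:
  P = 0.319 -> Y = 1.319 ✓
  P = 0.295 -> Y = 1.295 ✓
  P = 0.944 -> Y = 1.944 ✓
All samples match this transformation.

(c) P + 1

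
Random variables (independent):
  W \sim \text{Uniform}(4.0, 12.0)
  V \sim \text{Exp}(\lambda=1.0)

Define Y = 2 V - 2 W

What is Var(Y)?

For independent RVs: Var(aX + bY) = a²Var(X) + b²Var(Y)
Var(W) = 5.3333333
Var(V) = 1
Var(Y) = (-2)²*5.3333333 + 2²*1
= 4*5.3333333 + 4*1 = 25.333333

25.333333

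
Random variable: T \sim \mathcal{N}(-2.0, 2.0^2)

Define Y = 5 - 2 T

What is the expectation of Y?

For Y = -2T + 5:
E[Y] = -2 * E[T] + 5
E[T] = -2.0 = -2
E[Y] = -2 * (-2) + 5 = 9

9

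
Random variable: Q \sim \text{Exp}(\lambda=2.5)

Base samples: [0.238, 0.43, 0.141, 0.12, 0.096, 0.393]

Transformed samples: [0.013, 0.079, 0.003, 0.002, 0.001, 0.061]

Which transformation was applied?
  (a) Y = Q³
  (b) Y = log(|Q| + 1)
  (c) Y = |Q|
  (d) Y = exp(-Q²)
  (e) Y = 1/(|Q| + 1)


Checking option (a) Y = Q³:
  Q = 0.238 -> Y = 0.013 ✓
  Q = 0.43 -> Y = 0.079 ✓
  Q = 0.141 -> Y = 0.003 ✓
All samples match this transformation.

(a) Q³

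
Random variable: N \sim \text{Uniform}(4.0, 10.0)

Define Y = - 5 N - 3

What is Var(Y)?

For Y = aN + b: Var(Y) = a² * Var(N)
Var(N) = (10 - 4)^2/12 = 3
Var(Y) = (-5)² * 3 = 25 * 3 = 75

75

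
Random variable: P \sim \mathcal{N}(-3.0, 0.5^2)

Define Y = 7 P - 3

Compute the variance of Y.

For Y = aP + b: Var(Y) = a² * Var(P)
Var(P) = 0.5^2 = 0.25
Var(Y) = 7² * 0.25 = 49 * 0.25 = 12.25

12.25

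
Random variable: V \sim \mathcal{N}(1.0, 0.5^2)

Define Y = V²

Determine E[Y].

Using E[X²] = Var(X) + (E[X])²:
E[V] = 1
Var(V) = 0.5^2 = 0.25
E[V²] = 0.25 + 1² = 0.25 + 1 = 1.25

1.25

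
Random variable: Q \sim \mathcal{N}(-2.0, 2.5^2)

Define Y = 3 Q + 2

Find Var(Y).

For Y = aQ + b: Var(Y) = a² * Var(Q)
Var(Q) = 2.5^2 = 6.25
Var(Y) = 3² * 6.25 = 9 * 6.25 = 56.25

56.25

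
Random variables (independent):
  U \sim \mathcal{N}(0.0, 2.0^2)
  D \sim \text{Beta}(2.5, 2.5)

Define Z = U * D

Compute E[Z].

For independent RVs: E[XY] = E[X]*E[Y]
E[U] = 0
E[D] = 0.5
E[Z] = 0 * 0.5 = 0

0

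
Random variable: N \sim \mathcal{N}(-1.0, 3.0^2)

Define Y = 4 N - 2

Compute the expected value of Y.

For Y = 4N - 2:
E[Y] = 4 * E[N] - 2
E[N] = -1.0 = -1
E[Y] = 4 * (-1) - 2 = -6

-6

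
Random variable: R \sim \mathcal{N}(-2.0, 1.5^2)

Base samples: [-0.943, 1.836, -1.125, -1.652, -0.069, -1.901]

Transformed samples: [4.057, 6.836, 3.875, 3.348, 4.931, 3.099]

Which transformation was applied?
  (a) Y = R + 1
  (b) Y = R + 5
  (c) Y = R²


Checking option (b) Y = R + 5:
  R = -0.943 -> Y = 4.057 ✓
  R = 1.836 -> Y = 6.836 ✓
  R = -1.125 -> Y = 3.875 ✓
All samples match this transformation.

(b) R + 5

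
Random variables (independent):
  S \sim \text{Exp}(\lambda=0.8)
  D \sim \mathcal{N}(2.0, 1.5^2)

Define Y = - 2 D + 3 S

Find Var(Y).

For independent RVs: Var(aX + bY) = a²Var(X) + b²Var(Y)
Var(S) = 1.5625
Var(D) = 2.25
Var(Y) = 3²*1.5625 + (-2)²*2.25
= 9*1.5625 + 4*2.25 = 23.0625

23.0625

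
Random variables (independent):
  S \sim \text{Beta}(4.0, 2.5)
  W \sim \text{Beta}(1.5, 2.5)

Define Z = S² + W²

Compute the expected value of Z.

E[Z] = E[S²] + E[W²]
E[S²] = Var(S) + E[S]² = 0.031558185 + 0.37869822 = 0.41025641
E[W²] = Var(W) + E[W]² = 0.046875 + 0.140625 = 0.1875
E[Z] = 0.41025641 + 0.1875 = 0.59775641

0.59775641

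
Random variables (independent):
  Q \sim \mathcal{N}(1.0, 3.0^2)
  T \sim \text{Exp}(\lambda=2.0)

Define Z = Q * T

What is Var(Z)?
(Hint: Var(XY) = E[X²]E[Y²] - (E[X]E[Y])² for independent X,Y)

Var(XY) = E[X²]E[Y²] - (E[X]E[Y])²
E[Q] = 1, Var(Q) = 9
E[T] = 0.5, Var(T) = 0.25
E[Q²] = 9 + 1² = 10
E[T²] = 0.25 + 0.5² = 0.5
Var(Z) = 10*0.5 - (1*0.5)²
= 5 - 0.25 = 4.75

4.75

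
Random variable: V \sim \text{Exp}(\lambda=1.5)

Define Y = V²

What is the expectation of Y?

E[V²] = Var(V) + (E[V])² = 0.44444444 + 0.44444444 = 0.88888889

0.88888889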